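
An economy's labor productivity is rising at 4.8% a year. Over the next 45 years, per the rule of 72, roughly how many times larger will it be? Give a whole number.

72/4.8 ≈ 15.00 years per doubling.
45 years fits 3 doublings: 2^3 = 8.

roughly 8 times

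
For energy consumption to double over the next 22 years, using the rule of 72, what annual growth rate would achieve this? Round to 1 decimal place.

3.3%

72 / 22 ≈ 3.27, so about 3.3% a year.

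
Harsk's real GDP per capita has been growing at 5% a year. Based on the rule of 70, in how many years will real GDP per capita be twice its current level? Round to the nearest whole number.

70/5 ≈ 14.00, so it doubles roughly every 14 years.

roughly 14 years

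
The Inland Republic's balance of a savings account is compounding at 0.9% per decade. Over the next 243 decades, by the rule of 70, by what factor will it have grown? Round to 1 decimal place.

≈ 8.7 times

Doubles every ≈ 77.78 decades (70/0.9).
243 decades is 3.12 doublings; 2^3.12 ≈ 8.7×.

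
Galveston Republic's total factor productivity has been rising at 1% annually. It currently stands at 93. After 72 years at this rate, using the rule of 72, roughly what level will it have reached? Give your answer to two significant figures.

Doubling time ≈ 72/1 = 72.00 years.
72 years is 72/72.00 ≈ 1.00 doublings, a factor of 2^1.00 ≈ 2.00.
93 × 2.00 ≈ 190.

about 190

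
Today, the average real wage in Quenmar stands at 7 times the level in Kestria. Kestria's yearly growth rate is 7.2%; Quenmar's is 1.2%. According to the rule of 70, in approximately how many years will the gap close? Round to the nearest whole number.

33 years

The growth-rate gap is 7.2% − 1.2% = 6 percentage points.
So the ratio between them halves every 70/6 ≈ 11.67 years.
A 7 times gap takes log₂(7) ≈ 2.81 halvings to close: 2.81 × 11.67 ≈ 33 years.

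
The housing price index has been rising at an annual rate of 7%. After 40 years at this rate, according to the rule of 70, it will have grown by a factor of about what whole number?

70/7 ≈ 10.00 years per doubling.
40 years fits 4 doublings: 2^4 = 16.

around 16 times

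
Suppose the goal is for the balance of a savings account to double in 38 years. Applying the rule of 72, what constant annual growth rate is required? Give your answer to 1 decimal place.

72 / 38 ≈ 1.89, so about 1.9% annually.

approximately 1.9%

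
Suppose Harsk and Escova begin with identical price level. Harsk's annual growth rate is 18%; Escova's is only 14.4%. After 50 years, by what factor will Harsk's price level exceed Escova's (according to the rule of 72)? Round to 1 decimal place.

Only the 3.6-point difference matters.
72/3.6 ≈ 20.00 years per doubling of the ratio; 50 years gives 2.50 doublings, so ≈ 5.7×.

roughly 5.7 times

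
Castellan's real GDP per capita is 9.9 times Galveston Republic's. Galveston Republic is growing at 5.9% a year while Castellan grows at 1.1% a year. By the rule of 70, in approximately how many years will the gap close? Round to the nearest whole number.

What matters is the difference: 4.8 pp.
Rule of 70 on the gap: the ratio halves every 70/4.8 ≈ 14.58 years.
A 9.9 times gap takes log₂(9.9) ≈ 3.31 halvings to close: 3.31 × 14.58 ≈ 48 years.

roughly 48 years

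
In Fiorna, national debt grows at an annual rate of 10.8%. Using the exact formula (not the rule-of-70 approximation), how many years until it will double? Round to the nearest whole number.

7 years

t = ln(2) / ln(1 + 0.108) = 0.6931 / 0.102557 ≈ 6.76.
≈ 7 years.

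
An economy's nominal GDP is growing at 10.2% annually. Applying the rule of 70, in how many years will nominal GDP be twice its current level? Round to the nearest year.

about 7 years

Doubling time ≈ 70 / 10.2 = 6.86 years.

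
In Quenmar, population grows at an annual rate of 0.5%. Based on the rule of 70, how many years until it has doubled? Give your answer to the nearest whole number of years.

70/0.5 ≈ 140.00, so it doubles roughly every 140 years.

approximately 140 years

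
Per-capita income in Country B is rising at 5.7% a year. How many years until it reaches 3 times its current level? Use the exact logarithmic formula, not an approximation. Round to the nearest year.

t = ln(3) / ln(1 + 0.057) = 1.0986 / 0.055435 ≈ 19.82.
≈ 20 years.

20 years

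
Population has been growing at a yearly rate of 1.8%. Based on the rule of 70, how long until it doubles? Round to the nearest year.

At 1.8%, doubling takes about 70/1.8 = 38.89 years.

approximately 39 years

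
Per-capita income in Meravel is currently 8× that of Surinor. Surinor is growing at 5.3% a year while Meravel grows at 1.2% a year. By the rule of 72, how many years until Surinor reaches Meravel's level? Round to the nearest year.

The growth-rate gap is 5.3% − 1.2% = 4.1 percentage points.
So the ratio between them halves every 72/4.1 ≈ 17.56 years.
An 8× gap closes after 3 halvings: 3 × 17.56 ≈ 53 years.

around 53 years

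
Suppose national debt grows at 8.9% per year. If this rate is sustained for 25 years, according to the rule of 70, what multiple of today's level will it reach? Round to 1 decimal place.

roughly 9.1 times

Doubling time ≈ 70/8.9 = 7.87 years.
25 years / 7.87 ≈ 3.18 doublings → factor 2^3.18 ≈ 9.1.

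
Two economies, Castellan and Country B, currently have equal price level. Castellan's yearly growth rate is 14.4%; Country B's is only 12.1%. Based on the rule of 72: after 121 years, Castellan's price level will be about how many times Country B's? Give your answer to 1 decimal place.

14.6 times

Rate gap = 14.4% − 12.1% = 2.3 points.
The ratio doubles every 72/2.3 ≈ 31.30 years.
121/31.30 ≈ 3.87 doublings → ratio ≈ 2^3.87 ≈ 14.6.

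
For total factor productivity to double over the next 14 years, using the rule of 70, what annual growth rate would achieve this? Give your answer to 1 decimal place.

70 / 14 ≈ 5.00, so about 5.0% annually.

about 5.0%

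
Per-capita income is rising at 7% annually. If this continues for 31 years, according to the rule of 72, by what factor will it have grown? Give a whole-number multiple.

approximately 8 times

At 7% one doubling takes ≈ 10.29 years; 31 years is 3 of them, so ×8.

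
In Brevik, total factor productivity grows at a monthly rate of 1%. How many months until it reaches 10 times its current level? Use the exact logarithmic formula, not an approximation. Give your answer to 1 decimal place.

t = ln(10) / ln(1 + 0.01) = 2.3026 / 0.009950 ≈ 231.42.

231.4 months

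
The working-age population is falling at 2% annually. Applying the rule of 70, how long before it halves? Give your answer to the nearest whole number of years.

Halving time ≈ 70 / 2 = 35.00 → 35 years.

35 years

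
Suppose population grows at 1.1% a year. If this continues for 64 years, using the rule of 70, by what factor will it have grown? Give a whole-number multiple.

70/1.1 ≈ 63.64 years per doubling.
64 years fits 1 doubling: 2^1 = 2.

2 times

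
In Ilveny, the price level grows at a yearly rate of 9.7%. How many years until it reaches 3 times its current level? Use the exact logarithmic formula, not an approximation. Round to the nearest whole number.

12 years

t = ln(3) / ln(1 + 0.097) = 1.0986 / 0.092579 ≈ 11.87.
≈ 12 years.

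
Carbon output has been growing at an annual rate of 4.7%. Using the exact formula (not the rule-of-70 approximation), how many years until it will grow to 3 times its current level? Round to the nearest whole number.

24 years

t = ln(3) / ln(1 + 0.047) = 1.0986 / 0.045929 ≈ 23.92.
≈ 24 years.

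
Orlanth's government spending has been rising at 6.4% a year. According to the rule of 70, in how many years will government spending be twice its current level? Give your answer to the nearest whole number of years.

≈ 11 years

At 6.4%, doubling takes about 70/6.4 = 10.94 years.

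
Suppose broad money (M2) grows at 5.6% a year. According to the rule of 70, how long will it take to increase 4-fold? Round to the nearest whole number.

At 5.6% it doubles every 70/5.6 ≈ 12.50 years.
4× is 2 doublings, so 2 × 12.50 ≈ 25 years.

approximately 25 years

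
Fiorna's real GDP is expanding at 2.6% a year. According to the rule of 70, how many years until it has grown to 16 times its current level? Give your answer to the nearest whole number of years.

approximately 108 years

At 2.6% it doubles every 70/2.6 ≈ 26.92 years.
16× is 4 doublings, so 4 × 26.92 ≈ 108 years.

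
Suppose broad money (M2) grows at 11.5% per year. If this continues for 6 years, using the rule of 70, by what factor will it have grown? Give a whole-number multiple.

70/11.5 ≈ 6.09 years per doubling.
6 years fits 1 doubling: 2^1 = 2.

approximately 2 times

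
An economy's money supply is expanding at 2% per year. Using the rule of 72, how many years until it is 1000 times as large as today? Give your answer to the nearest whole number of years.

approximately 359 years

One doubling takes 72/2 = 36.00 years.
1000× is log₂ 1000 ≈ 9.97 doublings, so ≈ 9.97 × 36.00 = 359 years.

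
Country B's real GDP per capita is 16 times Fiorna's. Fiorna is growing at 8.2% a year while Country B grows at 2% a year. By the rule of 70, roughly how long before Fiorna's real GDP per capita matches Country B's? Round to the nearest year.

roughly 45 years

The growth-rate gap is 8.2% − 2% = 6.2 percentage points.
So the ratio between them halves every 70/6.2 ≈ 11.29 years.
A 16 times gap closes after 4 halvings: 4 × 11.29 ≈ 45 years.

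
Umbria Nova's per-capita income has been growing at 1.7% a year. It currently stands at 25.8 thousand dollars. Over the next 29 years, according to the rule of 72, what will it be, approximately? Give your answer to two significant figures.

approximately 41 thousand dollars

Doubling time ≈ 72/1.7 = 42.35 years.
29 years is 29/42.35 ≈ 0.68 doublings, a factor of 2^0.68 ≈ 1.60.
25.8 × 1.60 ≈ 41 thousand dollars.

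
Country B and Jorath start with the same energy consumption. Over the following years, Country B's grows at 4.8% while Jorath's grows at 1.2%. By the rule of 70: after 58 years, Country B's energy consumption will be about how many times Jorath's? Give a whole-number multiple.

approximately 8 times

Rate gap = 4.8% − 1.2% = 3.6 points.
The ratio doubles every 70/3.6 ≈ 19.44 years.
58/19.44 ≈ 2.98 doublings → ratio ≈ 2^2.98 ≈ 8.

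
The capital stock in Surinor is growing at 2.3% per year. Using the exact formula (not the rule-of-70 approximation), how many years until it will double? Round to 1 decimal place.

t = ln(2) / ln(1 + 0.023) = 0.6931 / 0.022739 ≈ 30.48.

30.5 years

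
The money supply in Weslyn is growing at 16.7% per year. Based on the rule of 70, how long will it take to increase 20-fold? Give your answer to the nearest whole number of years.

At 16.7% it doubles every 70/16.7 ≈ 4.19 years.
Reaching 20× takes log₂(20) ≈ 4.32 doublings.
4.32 × 4.19 ≈ 18 years.

18 years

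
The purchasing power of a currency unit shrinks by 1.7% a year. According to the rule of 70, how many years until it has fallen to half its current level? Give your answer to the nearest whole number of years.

about 41 years

Halving time ≈ 70 / 1.7 = 41.18 → 41 years.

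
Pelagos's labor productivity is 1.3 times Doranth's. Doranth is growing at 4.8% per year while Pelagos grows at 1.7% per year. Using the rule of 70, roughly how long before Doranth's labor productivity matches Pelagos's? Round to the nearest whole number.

Doranth gains on Pelagos at 4.8% − 1.7% = 3.1 points a year.
At that relative rate the gap halves every 70/3.1 ≈ 22.58 years.
A 1.3 times gap takes log₂(1.3) ≈ 0.38 halvings to close: 0.38 × 22.58 ≈ 9 years.

≈ 9 years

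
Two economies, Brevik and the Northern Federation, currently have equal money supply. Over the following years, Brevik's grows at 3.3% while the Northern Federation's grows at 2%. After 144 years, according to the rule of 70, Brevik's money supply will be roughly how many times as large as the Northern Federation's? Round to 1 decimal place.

Brevik pulls ahead at 1.3 pp per year, so the ratio doubles every 70/1.3 ≈ 53.85 years.
In 144 years that's 2.67 doublings: 2^2.67 ≈ 6.4.

≈ 6.4 times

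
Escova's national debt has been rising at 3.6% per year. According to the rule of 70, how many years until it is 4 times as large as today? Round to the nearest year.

One doubling takes 70/3.6 = 19.44 years.
4 = 2^2, so 2 doublings → 39 years.

≈ 39 years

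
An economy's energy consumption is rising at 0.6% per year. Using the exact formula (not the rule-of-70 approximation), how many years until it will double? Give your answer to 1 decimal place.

115.9 years

t = ln(2) / ln(1 + 0.006) = 0.6931 / 0.005982 ≈ 115.86.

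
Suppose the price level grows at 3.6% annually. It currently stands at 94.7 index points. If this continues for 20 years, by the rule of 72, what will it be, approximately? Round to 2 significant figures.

Doubling time ≈ 72/3.6 = 20.00 years.
20 years is 20/20.00 ≈ 1.00 doublings, a factor of 2^1.00 ≈ 2.00.
94.7 × 2.00 ≈ 190 index points.

≈ 190 index points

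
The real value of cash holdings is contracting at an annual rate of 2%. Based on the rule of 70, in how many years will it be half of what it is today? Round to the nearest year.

Halving time ≈ 70 / 2 = 35.00 → 35 years.

≈ 35 years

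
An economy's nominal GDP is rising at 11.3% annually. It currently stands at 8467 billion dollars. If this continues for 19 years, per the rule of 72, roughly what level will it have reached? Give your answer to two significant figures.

Doubling time ≈ 72/11.3 = 6.37 years.
19 years is 19/6.37 ≈ 2.98 doublings, a factor of 2^2.98 ≈ 7.89.
8467 × 7.89 ≈ 67000 billion dollars.

around 67000 billion dollars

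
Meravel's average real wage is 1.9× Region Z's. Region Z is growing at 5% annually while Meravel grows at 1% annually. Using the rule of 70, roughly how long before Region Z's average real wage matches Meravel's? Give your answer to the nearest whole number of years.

around 16 years

What matters is the difference: 4 pp.
Rule of 70 on the gap: the ratio halves every 70/4 ≈ 17.50 years.
A 1.9× gap takes log₂(1.9) ≈ 0.93 halvings to close: 0.93 × 17.50 ≈ 16 years.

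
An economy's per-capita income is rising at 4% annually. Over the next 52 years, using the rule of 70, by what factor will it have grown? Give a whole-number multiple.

8 times

Doubling time ≈ 70/4 = 17.50 years.
52/17.50 ≈ 3 doublings, so about 2^3 = 8×.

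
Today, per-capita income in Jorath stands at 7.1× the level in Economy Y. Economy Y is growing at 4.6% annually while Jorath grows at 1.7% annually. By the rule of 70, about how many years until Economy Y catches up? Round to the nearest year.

roughly 68 years

Economy Y gains on Jorath at 4.6% − 1.7% = 2.9 points a year.
At that relative rate the gap halves every 70/2.9 ≈ 24.14 years.
A 7.1× gap takes log₂(7.1) ≈ 2.83 halvings to close: 2.83 × 24.14 ≈ 68 years.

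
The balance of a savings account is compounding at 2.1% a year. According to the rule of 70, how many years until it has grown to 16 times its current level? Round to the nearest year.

One doubling takes 70/2.1 = 33.33 years.
16× is 4 doublings, so 4 × 33.33 ≈ 133 years.

about 133 years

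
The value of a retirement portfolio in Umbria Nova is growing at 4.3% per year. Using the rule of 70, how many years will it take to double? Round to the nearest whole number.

Doubling time ≈ 70 / 4.3 = 16.28 years.

about 16 years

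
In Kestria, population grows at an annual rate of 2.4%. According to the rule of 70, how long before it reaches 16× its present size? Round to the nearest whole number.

approximately 117 years

One doubling takes 70/2.4 = 29.17 years.
16 = 2^4, so 4 doublings → 117 years.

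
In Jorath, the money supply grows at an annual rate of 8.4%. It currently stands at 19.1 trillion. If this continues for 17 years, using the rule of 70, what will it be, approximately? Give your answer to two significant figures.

approximately 79 trillion

It doubles every 70/8.4 ≈ 8.33 years, so 17 years is 2.04 doublings.
2^2.04 ≈ 4.11; 19.1 × 4.11 ≈ 79 trillion.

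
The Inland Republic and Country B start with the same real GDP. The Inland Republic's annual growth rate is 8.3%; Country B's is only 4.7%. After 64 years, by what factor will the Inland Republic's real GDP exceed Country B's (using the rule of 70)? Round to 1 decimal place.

Only the 3.6-point difference matters.
70/3.6 ≈ 19.44 years per doubling of the ratio; 64 years gives 3.29 doublings, so ≈ 9.8×.

roughly 9.8 times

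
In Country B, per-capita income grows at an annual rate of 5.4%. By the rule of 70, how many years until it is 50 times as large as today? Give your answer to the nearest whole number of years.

roughly 73 years

One doubling takes 70/5.4 = 12.96 years.
50× is log₂ 50 ≈ 5.64 doublings, so ≈ 5.64 × 12.96 = 73 years.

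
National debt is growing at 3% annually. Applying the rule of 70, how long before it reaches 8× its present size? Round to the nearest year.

≈ 70 years

Doubling time ≈ 70/3 = 23.33 years.
8× is 3 doublings, so 3 × 23.33 ≈ 70 years.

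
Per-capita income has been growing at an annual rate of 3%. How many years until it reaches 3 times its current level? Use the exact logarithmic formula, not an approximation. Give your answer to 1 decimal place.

37.2 years

t = ln(3) / ln(1 + 0.03) = 1.0986 / 0.029559 ≈ 37.17.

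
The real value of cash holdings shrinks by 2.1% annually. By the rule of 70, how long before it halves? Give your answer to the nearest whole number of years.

The rule works in reverse for decay: 70/2.1 ≈ 33.33 years to halve.

approximately 33 years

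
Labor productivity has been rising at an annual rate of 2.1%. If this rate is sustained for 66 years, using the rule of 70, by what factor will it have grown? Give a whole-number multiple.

≈ 4 times

Doubling time ≈ 70/2.1 = 33.33 years.
66/33.33 ≈ 2 doublings, so about 2^2 = 4×.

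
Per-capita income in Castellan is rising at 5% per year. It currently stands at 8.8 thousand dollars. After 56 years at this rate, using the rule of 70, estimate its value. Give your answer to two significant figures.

Doubling time ≈ 70/5 = 14.00 years.
56 years is 56/14.00 ≈ 4.00 doublings, a factor of 2^4.00 ≈ 16.00.
8.8 × 16.00 ≈ 140 thousand dollars.

≈ 140 thousand dollars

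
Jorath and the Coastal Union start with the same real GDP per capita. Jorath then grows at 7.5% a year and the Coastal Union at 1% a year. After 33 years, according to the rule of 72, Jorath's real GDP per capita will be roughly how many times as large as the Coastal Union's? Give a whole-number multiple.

Rate gap = 7.5% − 1% = 6.5 points.
The ratio doubles every 72/6.5 ≈ 11.08 years.
33/11.08 ≈ 2.98 doublings → ratio ≈ 2^2.98 ≈ 8.

approximately 8 times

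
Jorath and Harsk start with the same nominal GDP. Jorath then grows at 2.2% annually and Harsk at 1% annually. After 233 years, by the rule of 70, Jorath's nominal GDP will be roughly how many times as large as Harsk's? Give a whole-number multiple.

Jorath pulls ahead at 1.2 pp per year, so the ratio doubles every 70/1.2 ≈ 58.33 years.
In 233 years that's 3.99 doublings: 2^3.99 ≈ 16.

roughly 16 times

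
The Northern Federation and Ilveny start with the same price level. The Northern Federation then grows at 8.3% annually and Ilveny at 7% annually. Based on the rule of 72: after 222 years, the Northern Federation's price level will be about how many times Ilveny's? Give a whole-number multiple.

approximately 16 times

the Northern Federation pulls ahead at 1.3 pp per year, so the ratio doubles every 72/1.3 ≈ 55.38 years.
In 222 years that's 4.01 doublings: 2^4.01 ≈ 16.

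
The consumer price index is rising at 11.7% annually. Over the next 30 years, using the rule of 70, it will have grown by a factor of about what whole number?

roughly 32 times

Doubling time ≈ 70/11.7 = 5.98 years.
30/5.98 ≈ 5 doublings, so about 2^5 = 32×.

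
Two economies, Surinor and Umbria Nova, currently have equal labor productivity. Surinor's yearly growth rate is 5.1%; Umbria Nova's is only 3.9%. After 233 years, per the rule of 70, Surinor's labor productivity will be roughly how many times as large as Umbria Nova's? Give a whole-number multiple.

Surinor pulls ahead at 1.2 pp per year, so the ratio doubles every 70/1.2 ≈ 58.33 years.
In 233 years that's 3.99 doublings: 2^3.99 ≈ 16.

≈ 16 times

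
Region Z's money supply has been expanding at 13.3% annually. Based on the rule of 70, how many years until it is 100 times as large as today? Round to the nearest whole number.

Doubling time ≈ 70/13.3 = 5.26 years.
Reaching 100× takes log₂(100) ≈ 6.64 doublings.
6.64 × 5.26 ≈ 35 years.

roughly 35 years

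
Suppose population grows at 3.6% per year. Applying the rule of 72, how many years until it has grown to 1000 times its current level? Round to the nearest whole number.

Doubling time ≈ 72/3.6 = 20.00 years.
1000× is log₂ 1000 ≈ 9.97 doublings, so ≈ 9.97 × 20.00 = 199 years.

199 years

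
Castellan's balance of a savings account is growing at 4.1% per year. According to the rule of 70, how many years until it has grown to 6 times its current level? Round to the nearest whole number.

At 4.1% it doubles every 70/4.1 ≈ 17.07 years.
Reaching 6× takes log₂(6) ≈ 2.58 doublings.
2.58 × 17.07 ≈ 44 years.

approximately 44 years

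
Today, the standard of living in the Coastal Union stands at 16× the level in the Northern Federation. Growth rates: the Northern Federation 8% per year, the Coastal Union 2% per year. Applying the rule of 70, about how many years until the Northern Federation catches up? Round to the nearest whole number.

The growth-rate gap is 8% − 2% = 6 percentage points.
So the ratio between them halves every 70/6 ≈ 11.67 years.
A 16× gap closes after 4 halvings: 4 × 11.67 ≈ 47 years.

about 47 years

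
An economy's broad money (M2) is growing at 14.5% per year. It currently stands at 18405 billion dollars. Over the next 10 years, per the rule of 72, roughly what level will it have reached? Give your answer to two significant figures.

It doubles every 72/14.5 ≈ 4.97 years, so 10 years is 2.01 doublings.
2^2.01 ≈ 4.03; 18405 × 4.03 ≈ 74000 billion dollars.

74000 billion dollars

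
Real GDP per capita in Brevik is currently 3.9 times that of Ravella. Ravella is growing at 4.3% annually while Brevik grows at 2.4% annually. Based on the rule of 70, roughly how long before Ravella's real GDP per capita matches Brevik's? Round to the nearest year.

Ravella gains on Brevik at 4.3% − 2.4% = 1.9 points a year.
At that relative rate the gap halves every 70/1.9 ≈ 36.84 years.
A 3.9 times gap takes log₂(3.9) ≈ 1.96 halvings to close: 1.96 × 36.84 ≈ 72 years.

about 72 years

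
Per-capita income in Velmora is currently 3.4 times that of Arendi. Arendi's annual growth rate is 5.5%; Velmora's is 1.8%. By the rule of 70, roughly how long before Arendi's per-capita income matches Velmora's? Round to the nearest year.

Arendi gains on Velmora at 5.5% − 1.8% = 3.7 points a year.
At that relative rate the gap halves every 70/3.7 ≈ 18.92 years.
A 3.4 times gap takes log₂(3.4) ≈ 1.77 halvings to close: 1.77 × 18.92 ≈ 33 years.

about 33 years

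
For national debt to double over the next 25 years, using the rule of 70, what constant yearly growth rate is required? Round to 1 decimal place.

about 2.8%

70 / 25 ≈ 2.80, so about 2.8% per year.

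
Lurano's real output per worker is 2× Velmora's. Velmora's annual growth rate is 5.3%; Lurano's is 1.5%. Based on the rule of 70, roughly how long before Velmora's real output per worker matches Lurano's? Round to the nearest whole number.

Velmora gains on Lurano at 5.3% − 1.5% = 3.8 points a year.
At that relative rate the gap halves every 70/3.8 ≈ 18.42 years.
A 2× gap closes after 1 halving: 1 × 18.42 ≈ 18 years.

around 18 years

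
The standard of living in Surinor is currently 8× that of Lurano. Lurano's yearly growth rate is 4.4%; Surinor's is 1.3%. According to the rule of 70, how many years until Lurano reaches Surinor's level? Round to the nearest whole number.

around 68 years

Lurano gains on Surinor at 4.4% − 1.3% = 3.1 points a year.
At that relative rate the gap halves every 70/3.1 ≈ 22.58 years.
An 8× gap closes after 3 halvings: 3 × 22.58 ≈ 68 years.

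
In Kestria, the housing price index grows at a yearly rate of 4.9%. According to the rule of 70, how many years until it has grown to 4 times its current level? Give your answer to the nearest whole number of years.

about 29 years

Doubling time ≈ 70/4.9 = 14.29 years.
4× is 2 doublings, so 2 × 14.29 ≈ 29 years.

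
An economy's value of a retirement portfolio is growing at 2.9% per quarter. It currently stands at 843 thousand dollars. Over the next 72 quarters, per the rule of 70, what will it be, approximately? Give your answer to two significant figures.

Doubling time ≈ 70/2.9 = 24.14 quarters.
72 quarters is 72/24.14 ≈ 2.98 doublings, a factor of 2^2.98 ≈ 7.89.
843 × 7.89 ≈ 6700 thousand dollars.

≈ 6700 thousand dollars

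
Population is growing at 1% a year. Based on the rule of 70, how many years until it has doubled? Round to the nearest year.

Doubling time ≈ 70 / 1 = 70.00 years.

about 70 years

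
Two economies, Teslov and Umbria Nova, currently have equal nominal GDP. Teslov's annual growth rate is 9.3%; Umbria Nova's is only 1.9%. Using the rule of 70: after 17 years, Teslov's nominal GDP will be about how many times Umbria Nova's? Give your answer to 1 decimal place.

Only the 7.4-point difference matters.
70/7.4 ≈ 9.46 years per doubling of the ratio; 17 years gives 1.80 doublings, so ≈ 3.5×.

approximately 3.5 times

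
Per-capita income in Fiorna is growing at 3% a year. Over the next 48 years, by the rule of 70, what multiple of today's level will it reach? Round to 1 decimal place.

4.2 times

Doubles every ≈ 23.33 years (70/3).
48 years is 2.06 doublings; 2^2.06 ≈ 4.2×.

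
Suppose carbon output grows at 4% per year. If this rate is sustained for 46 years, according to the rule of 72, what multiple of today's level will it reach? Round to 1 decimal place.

Doubles every ≈ 18.00 years (72/4).
46 years is 2.56 doublings; 2^2.56 ≈ 5.9×.

roughly 5.9 times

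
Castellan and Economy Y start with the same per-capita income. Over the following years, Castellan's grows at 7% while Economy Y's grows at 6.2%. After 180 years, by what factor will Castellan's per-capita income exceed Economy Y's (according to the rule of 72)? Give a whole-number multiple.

Rate gap = 7% − 6.2% = 0.8 points.
The ratio doubles every 72/0.8 ≈ 90.00 years.
180/90.00 ≈ 2.00 doublings → ratio ≈ 2^2.00 ≈ 4.

around 4 times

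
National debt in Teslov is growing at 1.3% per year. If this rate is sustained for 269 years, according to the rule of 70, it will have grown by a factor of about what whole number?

70/1.3 ≈ 53.85 years per doubling.
269 years fits 5 doublings: 2^5 = 32.

about 32 times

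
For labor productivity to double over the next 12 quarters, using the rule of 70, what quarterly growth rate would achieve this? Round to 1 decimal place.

70 / 12 ≈ 5.83, so about 5.8% per quarter.

5.8%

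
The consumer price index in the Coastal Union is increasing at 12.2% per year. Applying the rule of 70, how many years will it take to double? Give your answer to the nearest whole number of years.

roughly 6 years

Doubling time ≈ 70 / 12.2 = 5.74 years.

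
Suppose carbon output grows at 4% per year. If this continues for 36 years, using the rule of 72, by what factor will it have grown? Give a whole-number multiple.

roughly 4 times

72/4 ≈ 18.00 years per doubling.
36 years fits 2 doublings: 2^2 = 4.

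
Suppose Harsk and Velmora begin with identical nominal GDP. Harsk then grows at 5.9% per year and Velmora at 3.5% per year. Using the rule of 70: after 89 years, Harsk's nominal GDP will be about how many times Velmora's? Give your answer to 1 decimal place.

about 8.3 times

Harsk pulls ahead at 2.4 pp per year, so the ratio doubles every 70/2.4 ≈ 29.17 years.
In 89 years that's 3.05 doublings: 2^3.05 ≈ 8.3.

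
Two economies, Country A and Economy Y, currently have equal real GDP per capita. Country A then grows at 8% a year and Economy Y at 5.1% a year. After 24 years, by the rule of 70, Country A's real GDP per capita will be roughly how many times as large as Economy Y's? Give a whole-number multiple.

Rate gap = 8% − 5.1% = 2.9 points.
The ratio doubles every 70/2.9 ≈ 24.14 years.
24/24.14 ≈ 0.99 doublings → ratio ≈ 2^0.99 ≈ 2.

approximately 2 times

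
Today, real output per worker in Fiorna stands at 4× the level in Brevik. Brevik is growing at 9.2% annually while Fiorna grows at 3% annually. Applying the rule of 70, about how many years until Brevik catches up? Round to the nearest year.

23 years

The growth-rate gap is 9.2% − 3% = 6.2 percentage points.
So the ratio between them halves every 70/6.2 ≈ 11.29 years.
A 4× gap closes after 2 halvings: 2 × 11.29 ≈ 23 years.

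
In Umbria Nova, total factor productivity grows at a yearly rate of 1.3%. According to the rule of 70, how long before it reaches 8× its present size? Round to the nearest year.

One doubling takes 70/1.3 = 53.85 years.
Getting to 8× needs 3 doublings: 3 × 53.85 ≈ 162 years.

approximately 162 years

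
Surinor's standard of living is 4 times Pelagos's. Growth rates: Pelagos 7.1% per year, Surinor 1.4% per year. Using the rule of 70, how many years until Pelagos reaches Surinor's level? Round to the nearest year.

≈ 25 years

What matters is the difference: 5.7 pp.
Rule of 70 on the gap: the ratio halves every 70/5.7 ≈ 12.28 years.
A 4 times gap closes after 2 halvings: 2 × 12.28 ≈ 25 years.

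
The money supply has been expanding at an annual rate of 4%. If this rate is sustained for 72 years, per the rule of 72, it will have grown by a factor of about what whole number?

approximately 16 times

Doubling time ≈ 72/4 = 18.00 years.
72/18.00 ≈ 4 doublings, so about 2^4 = 16×.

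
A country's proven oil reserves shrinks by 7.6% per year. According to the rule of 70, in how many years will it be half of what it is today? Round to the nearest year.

Falling at 7.6%, it halves about every 70/7.6 = 9.21 years.

roughly 9 years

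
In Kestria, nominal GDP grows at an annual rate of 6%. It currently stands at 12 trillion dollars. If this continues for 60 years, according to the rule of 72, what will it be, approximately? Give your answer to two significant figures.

approximately 380 trillion dollars

It doubles every 72/6 ≈ 12.00 years, so 60 years is 5.00 doublings.
2^5.00 ≈ 32.00; 12 × 32.00 ≈ 380 trillion dollars.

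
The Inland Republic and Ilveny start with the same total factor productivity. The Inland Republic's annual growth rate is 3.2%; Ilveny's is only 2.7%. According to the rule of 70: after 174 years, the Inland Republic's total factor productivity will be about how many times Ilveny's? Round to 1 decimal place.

roughly 2.4 times

the Inland Republic pulls ahead at 0.5 pp per year, so the ratio doubles every 70/0.5 ≈ 140.00 years.
In 174 years that's 1.24 doublings: 2^1.24 ≈ 2.4.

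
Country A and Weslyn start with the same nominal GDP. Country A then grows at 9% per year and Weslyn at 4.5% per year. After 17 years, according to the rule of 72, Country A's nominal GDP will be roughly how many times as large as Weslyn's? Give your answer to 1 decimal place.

roughly 2.1 times

Country A pulls ahead at 4.5 pp per year, so the ratio doubles every 72/4.5 ≈ 16.00 years.
In 17 years that's 1.06 doublings: 2^1.06 ≈ 2.1.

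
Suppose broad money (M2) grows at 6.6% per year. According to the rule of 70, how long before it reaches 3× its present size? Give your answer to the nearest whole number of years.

Doubling time ≈ 70/6.6 = 10.61 years.
3× is log₂ 3 ≈ 1.58 doublings, so ≈ 1.58 × 10.61 = 17 years.

approximately 17 years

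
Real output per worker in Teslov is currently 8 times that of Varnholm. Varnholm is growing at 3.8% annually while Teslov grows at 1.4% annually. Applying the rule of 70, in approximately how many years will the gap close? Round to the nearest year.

The growth-rate gap is 3.8% − 1.4% = 2.4 percentage points.
So the ratio between them halves every 70/2.4 ≈ 29.17 years.
An 8 times gap closes after 3 halvings: 3 × 29.17 ≈ 88 years.

approximately 88 years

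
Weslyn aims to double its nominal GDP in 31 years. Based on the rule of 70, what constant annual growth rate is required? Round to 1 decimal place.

roughly 2.3%

70 / 31 ≈ 2.26, so about 2.3% annually.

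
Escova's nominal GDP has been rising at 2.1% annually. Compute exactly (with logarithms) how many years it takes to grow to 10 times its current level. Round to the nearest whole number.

t = ln(10) / ln(1 + 0.021) = 2.3026 / 0.020783 ≈ 110.79.
≈ 111 years.

111 years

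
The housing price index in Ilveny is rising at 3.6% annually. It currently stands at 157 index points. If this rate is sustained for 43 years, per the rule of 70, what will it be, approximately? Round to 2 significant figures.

Doubling time ≈ 70/3.6 = 19.44 years.
43 years is 43/19.44 ≈ 2.21 doublings, a factor of 2^2.21 ≈ 4.63.
157 × 4.63 ≈ 730 index points.

around 730 index points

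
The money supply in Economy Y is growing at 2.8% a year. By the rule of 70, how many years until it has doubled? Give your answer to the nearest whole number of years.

25 years

70/2.8 ≈ 25.00, so it doubles roughly every 25 years.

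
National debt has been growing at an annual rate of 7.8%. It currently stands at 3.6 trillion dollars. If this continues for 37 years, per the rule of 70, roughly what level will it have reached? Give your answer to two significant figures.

It doubles every 70/7.8 ≈ 8.97 years, so 37 years is 4.12 doublings.
2^4.12 ≈ 17.39; 3.6 × 17.39 ≈ 63 trillion dollars.

about 63 trillion dollars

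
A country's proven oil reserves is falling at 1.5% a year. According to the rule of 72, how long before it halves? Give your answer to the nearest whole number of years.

Halving time ≈ 72 / 1.5 = 48.00 → 48 years.

48 years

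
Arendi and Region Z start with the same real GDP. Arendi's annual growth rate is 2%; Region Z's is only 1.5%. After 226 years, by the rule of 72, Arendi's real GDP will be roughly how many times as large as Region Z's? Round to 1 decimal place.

around 3.0 times

Only the 0.5-point difference matters.
72/0.5 ≈ 144.00 years per doubling of the ratio; 226 years gives 1.57 doublings, so ≈ 3.0×.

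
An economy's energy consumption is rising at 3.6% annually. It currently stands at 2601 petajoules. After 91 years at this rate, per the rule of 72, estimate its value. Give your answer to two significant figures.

Doubling time ≈ 72/3.6 = 20.00 years.
91 years is 91/20.00 ≈ 4.55 doublings, a factor of 2^4.55 ≈ 23.43.
2601 × 23.43 ≈ 61000 petajoules.

around 61000 petajoules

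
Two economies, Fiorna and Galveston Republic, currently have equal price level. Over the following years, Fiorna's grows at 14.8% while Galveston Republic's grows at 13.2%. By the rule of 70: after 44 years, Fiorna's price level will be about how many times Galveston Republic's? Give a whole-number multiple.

approximately 2 times

Rate gap = 14.8% − 13.2% = 1.6 points.
The ratio doubles every 70/1.6 ≈ 43.75 years.
44/43.75 ≈ 1.01 doublings → ratio ≈ 2^1.01 ≈ 2.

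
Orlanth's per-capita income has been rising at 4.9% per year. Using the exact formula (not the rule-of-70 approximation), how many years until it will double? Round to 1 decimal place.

t = ln(2) / ln(1 + 0.049) = 0.6931 / 0.047837 ≈ 14.49.

14.5 years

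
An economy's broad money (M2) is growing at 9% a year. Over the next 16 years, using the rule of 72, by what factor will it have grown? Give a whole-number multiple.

At 9% one doubling takes ≈ 8.00 years; 16 years is 2 of them, so ×4.

approximately 4 times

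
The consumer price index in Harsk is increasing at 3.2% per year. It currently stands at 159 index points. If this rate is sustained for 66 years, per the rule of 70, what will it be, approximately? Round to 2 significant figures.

Doubling time ≈ 70/3.2 = 21.88 years.
66 years is 66/21.88 ≈ 3.02 doublings, a factor of 2^3.02 ≈ 8.11.
159 × 8.11 ≈ 1300 index points.

≈ 1300 index points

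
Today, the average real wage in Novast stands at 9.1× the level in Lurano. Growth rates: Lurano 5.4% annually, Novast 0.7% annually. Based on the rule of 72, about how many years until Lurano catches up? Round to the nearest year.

The growth-rate gap is 5.4% − 0.7% = 4.7 percentage points.
So the ratio between them halves every 72/4.7 ≈ 15.32 years.
A 9.1× gap takes log₂(9.1) ≈ 3.19 halvings to close: 3.19 × 15.32 ≈ 49 years.

≈ 49 years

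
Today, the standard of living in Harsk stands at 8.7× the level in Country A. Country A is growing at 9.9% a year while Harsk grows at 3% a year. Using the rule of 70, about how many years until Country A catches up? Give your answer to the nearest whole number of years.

What matters is the difference: 6.9 pp.
Rule of 70 on the gap: the ratio halves every 70/6.9 ≈ 10.14 years.
An 8.7× gap takes log₂(8.7) ≈ 3.12 halvings to close: 3.12 × 10.14 ≈ 32 years.

about 32 years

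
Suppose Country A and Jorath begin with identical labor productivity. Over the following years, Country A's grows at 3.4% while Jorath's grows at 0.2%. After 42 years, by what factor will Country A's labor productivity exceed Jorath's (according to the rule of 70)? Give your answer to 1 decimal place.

Country A pulls ahead at 3.2 pp per year, so the ratio doubles every 70/3.2 ≈ 21.88 years.
In 42 years that's 1.92 doublings: 2^1.92 ≈ 3.8.

approximately 3.8 times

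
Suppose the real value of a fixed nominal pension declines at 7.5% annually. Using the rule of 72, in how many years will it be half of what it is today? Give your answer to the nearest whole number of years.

about 10 years

Falling at 7.5%, it halves about every 72/7.5 = 9.60 years.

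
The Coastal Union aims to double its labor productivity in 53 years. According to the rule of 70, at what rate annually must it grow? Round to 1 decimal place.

70 / 53 ≈ 1.32, so about 1.3% annually.

1.3%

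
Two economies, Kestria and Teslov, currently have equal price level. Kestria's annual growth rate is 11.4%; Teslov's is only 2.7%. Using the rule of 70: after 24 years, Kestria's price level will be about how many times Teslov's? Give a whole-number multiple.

Kestria pulls ahead at 8.7 pp per year, so the ratio doubles every 70/8.7 ≈ 8.05 years.
In 24 years that's 2.98 doublings: 2^2.98 ≈ 8.

approximately 8 times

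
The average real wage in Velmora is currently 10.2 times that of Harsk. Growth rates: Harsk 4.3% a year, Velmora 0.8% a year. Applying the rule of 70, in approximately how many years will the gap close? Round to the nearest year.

approximately 67 years

The growth-rate gap is 4.3% − 0.8% = 3.5 percentage points.
So the ratio between them halves every 70/3.5 ≈ 20.00 years.
A 10.2 times gap takes log₂(10.2) ≈ 3.35 halvings to close: 3.35 × 20.00 ≈ 67 years.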